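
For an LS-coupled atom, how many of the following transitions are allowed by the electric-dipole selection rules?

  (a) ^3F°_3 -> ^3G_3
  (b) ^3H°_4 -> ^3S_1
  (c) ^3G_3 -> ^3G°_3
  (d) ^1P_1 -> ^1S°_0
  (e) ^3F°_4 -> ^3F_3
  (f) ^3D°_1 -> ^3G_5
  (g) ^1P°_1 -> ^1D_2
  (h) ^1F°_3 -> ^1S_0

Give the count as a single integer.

5

(a) allowed
(b) forbidden (ΔL, ΔJ fail)
(c) allowed
(d) allowed
(e) allowed
(f) forbidden (ΔL, ΔJ fail)
(g) allowed
(h) forbidden (ΔL, ΔJ fail)
Total allowed: 5 of 8.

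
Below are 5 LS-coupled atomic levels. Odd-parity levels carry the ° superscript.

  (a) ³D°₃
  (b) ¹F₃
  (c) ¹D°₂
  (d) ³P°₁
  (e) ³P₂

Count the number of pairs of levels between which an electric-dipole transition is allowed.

3

(a)–(b): forbidden (ΔS).
(a)–(c): forbidden (parity, ΔS).
(a)–(d): forbidden (parity, ΔJ).
(a)–(e): allowed.
(b)–(c): allowed.
(b)–(d): forbidden (ΔS, ΔL, ΔJ).
(b)–(e): forbidden (parity, ΔS, ΔL).
(c)–(d): forbidden (parity, ΔS).
(c)–(e): forbidden (ΔS).
(d)–(e): allowed.
Allowed pairs: 3 of 10.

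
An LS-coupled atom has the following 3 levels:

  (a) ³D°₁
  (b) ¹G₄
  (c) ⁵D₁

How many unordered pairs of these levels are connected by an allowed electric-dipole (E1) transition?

0

(a)–(b): forbidden (ΔS, ΔL, ΔJ).
(a)–(c): forbidden (ΔS).
(b)–(c): forbidden (parity, ΔS, ΔL, ΔJ).
Allowed pairs: 0 of 3.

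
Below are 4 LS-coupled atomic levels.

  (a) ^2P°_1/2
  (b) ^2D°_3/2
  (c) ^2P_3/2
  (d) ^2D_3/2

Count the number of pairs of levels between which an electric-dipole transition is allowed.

4

(a)–(b): forbidden (parity).
(a)–(c): allowed.
(a)–(d): allowed.
(b)–(c): allowed.
(b)–(d): allowed.
(c)–(d): forbidden (parity).
Allowed pairs: 4 of 6.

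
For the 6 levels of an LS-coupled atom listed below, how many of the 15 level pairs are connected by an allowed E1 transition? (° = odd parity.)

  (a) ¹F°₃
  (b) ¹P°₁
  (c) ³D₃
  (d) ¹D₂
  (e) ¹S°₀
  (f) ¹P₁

4

(a)–(b): forbidden (parity, ΔL, ΔJ).
(a)–(c): forbidden (ΔS).
(a)–(d): allowed.
(a)–(e): forbidden (parity, ΔL, ΔJ).
(a)–(f): forbidden (ΔL, ΔJ).
(b)–(c): forbidden (ΔS, ΔJ).
(b)–(d): allowed.
(b)–(e): forbidden (parity).
(b)–(f): allowed.
(c)–(d): forbidden (parity, ΔS).
(c)–(e): forbidden (ΔS, ΔL, ΔJ).
(c)–(f): forbidden (parity, ΔS, ΔJ).
(d)–(e): forbidden (ΔL, ΔJ).
(d)–(f): forbidden (parity).
(e)–(f): allowed.
Allowed pairs: 4 of 15.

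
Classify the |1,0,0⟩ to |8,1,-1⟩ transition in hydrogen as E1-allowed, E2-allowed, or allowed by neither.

Δl = 1 − 0 = +1; l_i + l_f = 1.
Δm_l = -1.
E1 (Δl = ±1, |Δm_l| ≤ 1): satisfied.
E2 (Δl = 0,±2, l_i+l_f ≥ 2, |Δm_l| ≤ 2): not satisfied.

E1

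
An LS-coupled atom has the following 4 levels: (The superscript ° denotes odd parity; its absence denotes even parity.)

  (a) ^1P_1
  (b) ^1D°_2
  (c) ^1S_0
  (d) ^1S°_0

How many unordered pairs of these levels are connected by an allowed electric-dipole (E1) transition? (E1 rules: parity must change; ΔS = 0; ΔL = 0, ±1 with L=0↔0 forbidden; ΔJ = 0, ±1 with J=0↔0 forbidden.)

2

(a)–(b): allowed.
(a)–(c): forbidden (parity).
(a)–(d): allowed.
(b)–(c): forbidden (ΔL, ΔJ).
(b)–(d): forbidden (parity, ΔL, ΔJ).
(c)–(d): forbidden (ΔL, ΔJ).
Allowed pairs: 2 of 6.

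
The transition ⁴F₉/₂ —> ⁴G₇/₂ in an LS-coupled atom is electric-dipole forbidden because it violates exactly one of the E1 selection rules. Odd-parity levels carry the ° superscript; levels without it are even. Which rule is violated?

Parity must change: even → even — fails.
ΔS = 0: S: 3/2 → 3/2 — passes.
ΔL = 0, ±1 (not L=0↔0): L: 3 → 4, ΔL = +1 — passes.
ΔJ = 0, ±1 (not J=0↔0): J: 9/2 → 7/2, ΔJ = -1 — passes.

parity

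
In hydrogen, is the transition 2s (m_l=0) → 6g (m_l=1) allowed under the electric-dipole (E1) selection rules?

l: 0 → 4 (Δl = +4). Δl = ±1 violated.
Δm_l = 1 − (0) = +1. E1 requires Δm_l = 0, ±1: satisfied.
The transition is electric-dipole forbidden.

forbidden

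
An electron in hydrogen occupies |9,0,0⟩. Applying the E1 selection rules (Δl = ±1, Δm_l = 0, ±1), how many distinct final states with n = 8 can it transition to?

3

E1 requires Δl = ±1, so l_f ∈ {-1, 1}; with 0 ≤ l_f ≤ n_f−1 = 7, the allowed l_f values are {1}.
For l_f = 1: m_f ∈ {m_i−1, m_i, m_i+1} ∩ [−1, 1] = {-1, 0, 1} → 3 states.
Total: 3.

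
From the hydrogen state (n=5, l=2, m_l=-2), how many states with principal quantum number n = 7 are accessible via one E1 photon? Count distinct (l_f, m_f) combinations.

E1 requires Δl = ±1, so l_f ∈ {1, 3}; with 0 ≤ l_f ≤ n_f−1 = 6, the allowed l_f values are {1, 3}.
For l_f = 1: m_f ∈ {m_i−1, m_i, m_i+1} ∩ [−1, 1] = {-1} → 1 state.
For l_f = 3: m_f ∈ {m_i−1, m_i, m_i+1} ∩ [−3, 3] = {-3, -2, -1} → 3 states.
Total: 4.

4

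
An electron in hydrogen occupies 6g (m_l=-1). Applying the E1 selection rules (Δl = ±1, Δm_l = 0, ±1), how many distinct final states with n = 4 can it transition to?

E1 requires Δl = ±1, so l_f ∈ {3, 5}; with 0 ≤ l_f ≤ n_f−1 = 3, the allowed l_f values are {3}.
For l_f = 3: m_f ∈ {m_i−1, m_i, m_i+1} ∩ [−3, 3] = {-2, -1, 0} → 3 states.
Total: 3.

3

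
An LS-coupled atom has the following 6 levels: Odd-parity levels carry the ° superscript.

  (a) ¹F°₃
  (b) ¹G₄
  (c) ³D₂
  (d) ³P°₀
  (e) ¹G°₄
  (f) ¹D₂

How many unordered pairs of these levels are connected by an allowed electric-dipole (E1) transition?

3

(a)–(b): allowed.
(a)–(c): forbidden (ΔS).
(a)–(d): forbidden (parity, ΔS, ΔL, ΔJ).
(a)–(e): forbidden (parity).
(a)–(f): allowed.
(b)–(c): forbidden (parity, ΔS, ΔL, ΔJ).
(b)–(d): forbidden (ΔS, ΔL, ΔJ).
(b)–(e): allowed.
(b)–(f): forbidden (parity, ΔL, ΔJ).
(c)–(d): forbidden (ΔJ).
(c)–(e): forbidden (ΔS, ΔL, ΔJ).
(c)–(f): forbidden (parity, ΔS).
(d)–(e): forbidden (parity, ΔS, ΔL, ΔJ).
(d)–(f): forbidden (ΔS, ΔJ).
(e)–(f): forbidden (ΔL, ΔJ).
Allowed pairs: 3 of 15.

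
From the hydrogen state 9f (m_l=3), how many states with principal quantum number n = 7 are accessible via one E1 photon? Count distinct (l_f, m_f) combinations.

4

E1 requires Δl = ±1, so l_f ∈ {2, 4}; with 0 ≤ l_f ≤ n_f−1 = 6, the allowed l_f values are {2, 4}.
For l_f = 2: m_f ∈ {m_i−1, m_i, m_i+1} ∩ [−2, 2] = {2} → 1 state.
For l_f = 4: m_f ∈ {m_i−1, m_i, m_i+1} ∩ [−4, 4] = {2, 3, 4} → 3 states.
Total: 4.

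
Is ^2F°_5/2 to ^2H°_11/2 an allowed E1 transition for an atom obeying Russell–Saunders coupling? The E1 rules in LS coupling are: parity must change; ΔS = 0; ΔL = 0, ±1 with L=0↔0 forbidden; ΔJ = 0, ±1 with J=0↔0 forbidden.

forbidden

Initial level: S=1/2, L=3, J=5/2, parity odd. Final level: S=1/2, L=5, J=11/2, parity odd.
Parity must change: odd → odd — ✗.
ΔS = 0: S: 1/2 → 1/2 — ✓.
ΔL = 0, ±1 (not L=0↔0): L: 3 → 5, ΔL = +2 — ✗.
ΔJ = 0, ±1 (not J=0↔0): J: 5/2 → 11/2, ΔJ = +3 — ✗.
Rule(s) violated: parity, ΔL, ΔJ.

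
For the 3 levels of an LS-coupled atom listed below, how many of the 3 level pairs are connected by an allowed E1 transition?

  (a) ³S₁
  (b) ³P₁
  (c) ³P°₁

2

(a)–(b): forbidden (parity).
(a)–(c): allowed.
(b)–(c): allowed.
Allowed pairs: 2 of 3.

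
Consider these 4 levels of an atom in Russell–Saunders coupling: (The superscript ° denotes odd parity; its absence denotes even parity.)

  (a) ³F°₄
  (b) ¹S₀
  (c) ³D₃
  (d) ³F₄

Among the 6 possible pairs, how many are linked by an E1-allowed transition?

(a)–(b): forbidden (ΔS, ΔL, ΔJ).
(a)–(c): allowed.
(a)–(d): allowed.
(b)–(c): forbidden (parity, ΔS, ΔL, ΔJ).
(b)–(d): forbidden (parity, ΔS, ΔL, ΔJ).
(c)–(d): forbidden (parity).
Allowed pairs: 2 of 6.

2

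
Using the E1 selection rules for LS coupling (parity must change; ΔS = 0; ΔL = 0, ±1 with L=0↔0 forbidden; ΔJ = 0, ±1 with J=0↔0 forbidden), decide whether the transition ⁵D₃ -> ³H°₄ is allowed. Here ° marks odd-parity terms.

Initial level: S=2, L=2, J=3, parity even. Final level: S=1, L=5, J=4, parity odd.
Parity must change: even → odd — passes.
ΔL = 0, ±1 (not L=0↔0): L: 2 → 5, ΔL = +3 — fails.
ΔJ = 0, ±1 (not J=0↔0): J: 3 → 4, ΔJ = +1 — passes.
ΔS = 0: S: 2 → 1 — fails.
Rule(s) violated: ΔS, ΔL.

forbidden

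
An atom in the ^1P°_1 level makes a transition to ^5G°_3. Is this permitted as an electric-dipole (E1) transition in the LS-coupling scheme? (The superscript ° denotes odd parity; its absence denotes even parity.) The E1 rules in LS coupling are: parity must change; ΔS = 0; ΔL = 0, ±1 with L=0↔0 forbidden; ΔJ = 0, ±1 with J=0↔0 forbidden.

Initial level: S=0, L=1, J=1, parity odd. Final level: S=2, L=4, J=3, parity odd.
Parity must change: odd → odd — ✗.
ΔS = 0: S: 0 → 2 — ✗.
ΔL = 0, ±1 (not L=0↔0): L: 1 → 4, ΔL = +3 — ✗.
ΔJ = 0, ±1 (not J=0↔0): J: 1 → 3, ΔJ = +2 — ✗.
Rule(s) violated: parity, ΔS, ΔL, ΔJ.

forbidden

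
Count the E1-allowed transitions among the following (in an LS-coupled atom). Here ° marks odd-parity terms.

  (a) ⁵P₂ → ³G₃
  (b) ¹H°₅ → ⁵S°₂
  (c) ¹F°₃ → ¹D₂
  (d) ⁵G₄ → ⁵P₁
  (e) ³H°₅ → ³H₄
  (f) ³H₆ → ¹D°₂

2

(a) forbidden (parity, ΔS, ΔL fail)
(b) forbidden (parity, ΔS, ΔL, ΔJ fail)
(c) allowed
(d) forbidden (parity, ΔL, ΔJ fail)
(e) allowed
(f) forbidden (ΔS, ΔL, ΔJ fail)
Total allowed: 2 of 6.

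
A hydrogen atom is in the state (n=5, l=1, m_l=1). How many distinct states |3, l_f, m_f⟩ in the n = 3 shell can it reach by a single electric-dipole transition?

E1 requires Δl = ±1, so l_f ∈ {0, 2}; with 0 ≤ l_f ≤ n_f−1 = 2, the allowed l_f values are {0, 2}.
For l_f = 0: m_f ∈ {m_i−1, m_i, m_i+1} ∩ [−0, 0] = {0} → 1 state.
For l_f = 2: m_f ∈ {m_i−1, m_i, m_i+1} ∩ [−2, 2] = {0, 1, 2} → 3 states.
Total: 4.

4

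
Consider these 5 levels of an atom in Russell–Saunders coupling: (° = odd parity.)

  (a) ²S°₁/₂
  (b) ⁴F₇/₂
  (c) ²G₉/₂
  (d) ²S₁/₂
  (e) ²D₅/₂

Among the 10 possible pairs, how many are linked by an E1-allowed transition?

(a)–(b): forbidden (ΔS, ΔL, ΔJ).
(a)–(c): forbidden (ΔL, ΔJ).
(a)–(d): forbidden (ΔL).
(a)–(e): forbidden (ΔL, ΔJ).
(b)–(c): forbidden (parity, ΔS).
(b)–(d): forbidden (parity, ΔS, ΔL, ΔJ).
(b)–(e): forbidden (parity, ΔS).
(c)–(d): forbidden (parity, ΔL, ΔJ).
(c)–(e): forbidden (parity, ΔL, ΔJ).
(d)–(e): forbidden (parity, ΔL, ΔJ).
Allowed pairs: 0 of 10.

0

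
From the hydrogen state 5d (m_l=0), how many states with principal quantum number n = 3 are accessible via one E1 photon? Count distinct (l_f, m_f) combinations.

E1 requires Δl = ±1, so l_f ∈ {1, 3}; with 0 ≤ l_f ≤ n_f−1 = 2, the allowed l_f values are {1}.
For l_f = 1: m_f ∈ {m_i−1, m_i, m_i+1} ∩ [−1, 1] = {-1, 0, 1} → 3 states.
Total: 3.

3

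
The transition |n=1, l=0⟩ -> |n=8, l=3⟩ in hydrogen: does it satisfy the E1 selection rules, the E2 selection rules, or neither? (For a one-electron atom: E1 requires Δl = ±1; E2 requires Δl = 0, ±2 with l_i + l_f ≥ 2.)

neither

Δl = 3 − 0 = +3; l_i + l_f = 3.
E1 (Δl = ±1): not satisfied.
E2 (Δl = 0,±2, l_i+l_f ≥ 2): not satisfied.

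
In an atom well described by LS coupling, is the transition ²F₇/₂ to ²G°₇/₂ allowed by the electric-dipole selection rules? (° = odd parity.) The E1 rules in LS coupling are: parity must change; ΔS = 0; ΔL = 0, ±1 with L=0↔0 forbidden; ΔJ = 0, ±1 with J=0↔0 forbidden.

Reading off the term symbols: S 1/2→1/2, L 3→4, J 7/2→7/2, parity even→odd.
ΔS = 0: S: 1/2 → 1/2 — ok.
ΔL = 0, ±1 (not L=0↔0): L: 3 → 4, ΔL = +1 — ok.
Parity must change: even → odd — ok.
ΔJ = 0, ±1 (not J=0↔0): J: 7/2 → 7/2, ΔJ = +0 — ok.
All four E1 rules are satisfied.

allowed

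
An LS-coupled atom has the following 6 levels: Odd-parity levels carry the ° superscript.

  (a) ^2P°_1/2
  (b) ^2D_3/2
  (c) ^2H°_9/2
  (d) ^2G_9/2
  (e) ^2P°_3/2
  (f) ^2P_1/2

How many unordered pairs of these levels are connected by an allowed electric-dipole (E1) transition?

5

(a)–(b): allowed.
(a)–(c): forbidden (parity, ΔL, ΔJ).
(a)–(d): forbidden (ΔL, ΔJ).
(a)–(e): forbidden (parity).
(a)–(f): allowed.
(b)–(c): forbidden (ΔL, ΔJ).
(b)–(d): forbidden (parity, ΔL, ΔJ).
(b)–(e): allowed.
(b)–(f): forbidden (parity).
(c)–(d): allowed.
(c)–(e): forbidden (parity, ΔL, ΔJ).
(c)–(f): forbidden (ΔL, ΔJ).
(d)–(e): forbidden (ΔL, ΔJ).
(d)–(f): forbidden (parity, ΔL, ΔJ).
(e)–(f): allowed.
Allowed pairs: 5 of 15.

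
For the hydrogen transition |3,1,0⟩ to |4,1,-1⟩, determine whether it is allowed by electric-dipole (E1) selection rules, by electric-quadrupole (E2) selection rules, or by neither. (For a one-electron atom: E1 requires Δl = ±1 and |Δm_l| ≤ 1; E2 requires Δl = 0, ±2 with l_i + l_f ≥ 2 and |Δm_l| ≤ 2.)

E2

Δl = 1 − 1 = +0; l_i + l_f = 2.
Δm_l = -1.
E1 (Δl = ±1, |Δm_l| ≤ 1): not satisfied.
E2 (Δl = 0,±2, l_i+l_f ≥ 2, |Δm_l| ≤ 2): satisfied.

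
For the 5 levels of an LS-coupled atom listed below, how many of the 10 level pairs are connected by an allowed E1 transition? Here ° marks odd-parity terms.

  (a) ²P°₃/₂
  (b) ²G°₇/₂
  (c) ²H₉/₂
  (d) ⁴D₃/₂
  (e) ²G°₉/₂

2

(a)–(b): forbidden (parity, ΔL, ΔJ).
(a)–(c): forbidden (ΔL, ΔJ).
(a)–(d): forbidden (ΔS).
(a)–(e): forbidden (parity, ΔL, ΔJ).
(b)–(c): allowed.
(b)–(d): forbidden (ΔS, ΔL, ΔJ).
(b)–(e): forbidden (parity).
(c)–(d): forbidden (parity, ΔS, ΔL, ΔJ).
(c)–(e): allowed.
(d)–(e): forbidden (ΔS, ΔL, ΔJ).
Allowed pairs: 2 of 10.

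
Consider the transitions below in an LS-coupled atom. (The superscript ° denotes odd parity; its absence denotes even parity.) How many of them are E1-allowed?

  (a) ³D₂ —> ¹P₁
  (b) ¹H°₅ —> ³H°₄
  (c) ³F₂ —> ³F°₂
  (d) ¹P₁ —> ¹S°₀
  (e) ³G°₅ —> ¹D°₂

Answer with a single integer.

(a) forbidden (parity, ΔS fail)
(b) forbidden (parity, ΔS fail)
(c) allowed
(d) allowed
(e) forbidden (parity, ΔS, ΔL, ΔJ fail)
Total allowed: 2 of 5.

2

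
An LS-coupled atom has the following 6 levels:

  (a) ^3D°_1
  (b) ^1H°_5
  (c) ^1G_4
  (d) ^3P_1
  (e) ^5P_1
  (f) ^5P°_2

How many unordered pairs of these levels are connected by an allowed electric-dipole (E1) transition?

3

(a)–(b): forbidden (parity, ΔS, ΔL, ΔJ).
(a)–(c): forbidden (ΔS, ΔL, ΔJ).
(a)–(d): allowed.
(a)–(e): forbidden (ΔS).
(a)–(f): forbidden (parity, ΔS).
(b)–(c): allowed.
(b)–(d): forbidden (ΔS, ΔL, ΔJ).
(b)–(e): forbidden (ΔS, ΔL, ΔJ).
(b)–(f): forbidden (parity, ΔS, ΔL, ΔJ).
(c)–(d): forbidden (parity, ΔS, ΔL, ΔJ).
(c)–(e): forbidden (parity, ΔS, ΔL, ΔJ).
(c)–(f): forbidden (ΔS, ΔL, ΔJ).
(d)–(e): forbidden (parity, ΔS).
(d)–(f): forbidden (ΔS).
(e)–(f): allowed.
Allowed pairs: 3 of 15.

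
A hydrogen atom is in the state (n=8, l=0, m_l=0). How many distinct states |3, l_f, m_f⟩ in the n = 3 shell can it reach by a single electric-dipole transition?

3

E1 requires Δl = ±1, so l_f ∈ {-1, 1}; with 0 ≤ l_f ≤ n_f−1 = 2, the allowed l_f values are {1}.
For l_f = 1: m_f ∈ {m_i−1, m_i, m_i+1} ∩ [−1, 1] = {-1, 0, 1} → 3 states.
Total: 3.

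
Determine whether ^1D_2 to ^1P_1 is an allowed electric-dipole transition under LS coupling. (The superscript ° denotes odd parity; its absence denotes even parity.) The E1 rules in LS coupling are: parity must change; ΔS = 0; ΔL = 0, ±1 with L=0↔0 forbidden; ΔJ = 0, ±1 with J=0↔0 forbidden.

forbidden

Initial level: S=0, L=2, J=2, parity even. Final level: S=0, L=1, J=1, parity even.
Parity must change: even → even — ✗.
ΔS = 0: S: 0 → 0 — ✓.
ΔL = 0, ±1 (not L=0↔0): L: 2 → 1, ΔL = -1 — ✓.
ΔJ = 0, ±1 (not J=0↔0): J: 2 → 1, ΔJ = -1 — ✓.
Rule(s) violated: parity.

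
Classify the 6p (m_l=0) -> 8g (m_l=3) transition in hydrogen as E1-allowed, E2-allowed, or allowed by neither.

neither

Δl = 4 − 1 = +3; l_i + l_f = 5.
Δm_l = +3.
E1 (Δl = ±1, |Δm_l| ≤ 1): not satisfied.
E2 (Δl = 0,±2, l_i+l_f ≥ 2, |Δm_l| ≤ 2): not satisfied.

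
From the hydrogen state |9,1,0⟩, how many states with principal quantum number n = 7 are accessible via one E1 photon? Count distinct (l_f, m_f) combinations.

E1 requires Δl = ±1, so l_f ∈ {0, 2}; with 0 ≤ l_f ≤ n_f−1 = 6, the allowed l_f values are {0, 2}.
For l_f = 0: m_f ∈ {m_i−1, m_i, m_i+1} ∩ [−0, 0] = {0} → 1 state.
For l_f = 2: m_f ∈ {m_i−1, m_i, m_i+1} ∩ [−2, 2] = {-1, 0, 1} → 3 states.
Total: 4.

4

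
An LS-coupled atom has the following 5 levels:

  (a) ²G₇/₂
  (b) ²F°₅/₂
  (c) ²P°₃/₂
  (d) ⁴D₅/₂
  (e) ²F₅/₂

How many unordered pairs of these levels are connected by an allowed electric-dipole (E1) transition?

2

(a)–(b): allowed.
(a)–(c): forbidden (ΔL, ΔJ).
(a)–(d): forbidden (parity, ΔS, ΔL).
(a)–(e): forbidden (parity).
(b)–(c): forbidden (parity, ΔL).
(b)–(d): forbidden (ΔS).
(b)–(e): allowed.
(c)–(d): forbidden (ΔS).
(c)–(e): forbidden (ΔL).
(d)–(e): forbidden (parity, ΔS).
Allowed pairs: 2 of 10.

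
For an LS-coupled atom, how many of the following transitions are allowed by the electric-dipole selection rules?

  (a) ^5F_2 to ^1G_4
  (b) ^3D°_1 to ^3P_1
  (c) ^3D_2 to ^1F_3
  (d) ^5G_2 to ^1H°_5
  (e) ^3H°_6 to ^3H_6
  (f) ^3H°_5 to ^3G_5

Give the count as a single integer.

(a) forbidden (parity, ΔS, ΔJ fail)
(b) allowed
(c) forbidden (parity, ΔS fail)
(d) forbidden (ΔS, ΔJ fail)
(e) allowed
(f) allowed
Total allowed: 3 of 6.

3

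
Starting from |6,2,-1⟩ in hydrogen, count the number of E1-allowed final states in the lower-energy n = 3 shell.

E1 requires Δl = ±1, so l_f ∈ {1, 3}; with 0 ≤ l_f ≤ n_f−1 = 2, the allowed l_f values are {1}.
For l_f = 1: m_f ∈ {m_i−1, m_i, m_i+1} ∩ [−1, 1] = {-1, 0} → 2 states.
Total: 2.

2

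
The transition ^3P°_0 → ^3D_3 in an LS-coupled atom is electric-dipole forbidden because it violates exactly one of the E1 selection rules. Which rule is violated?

the ΔJ = 0, ±1 rule

Initial level: S=1, L=1, J=0, parity odd. Final level: S=1, L=2, J=3, parity even.
Parity must change: odd → even — satisfied.
ΔS = 0: S: 1 → 1 — satisfied.
ΔL = 0, ±1 (not L=0↔0): L: 1 → 2, ΔL = +1 — satisfied.
ΔJ = 0, ±1 (not J=0↔0): J: 0 → 3, ΔJ = +3 — violated.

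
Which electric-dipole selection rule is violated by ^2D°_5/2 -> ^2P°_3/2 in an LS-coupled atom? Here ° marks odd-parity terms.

parity

Reading off the term symbols: S 1/2→1/2, L 2→1, J 5/2→3/2, parity odd→odd.
ΔL = 0, ±1 (not L=0↔0): L: 2 → 1, ΔL = -1 — ok.
Parity must change: odd → odd — fails.
ΔS = 0: S: 1/2 → 1/2 — ok.
ΔJ = 0, ±1 (not J=0↔0): J: 5/2 → 3/2, ΔJ = -1 — ok.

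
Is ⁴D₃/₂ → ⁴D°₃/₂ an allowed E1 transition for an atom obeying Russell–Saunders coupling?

Initial level: S=3/2, L=2, J=3/2, parity even. Final level: S=3/2, L=2, J=3/2, parity odd.
Parity must change: even → odd — ok.
ΔS = 0: S: 3/2 → 3/2 — ok.
ΔL = 0, ±1 (not L=0↔0): L: 2 → 2, ΔL = +0 — ok.
ΔJ = 0, ±1 (not J=0↔0): J: 3/2 → 3/2, ΔJ = +0 — ok.
All four E1 rules are satisfied.

allowed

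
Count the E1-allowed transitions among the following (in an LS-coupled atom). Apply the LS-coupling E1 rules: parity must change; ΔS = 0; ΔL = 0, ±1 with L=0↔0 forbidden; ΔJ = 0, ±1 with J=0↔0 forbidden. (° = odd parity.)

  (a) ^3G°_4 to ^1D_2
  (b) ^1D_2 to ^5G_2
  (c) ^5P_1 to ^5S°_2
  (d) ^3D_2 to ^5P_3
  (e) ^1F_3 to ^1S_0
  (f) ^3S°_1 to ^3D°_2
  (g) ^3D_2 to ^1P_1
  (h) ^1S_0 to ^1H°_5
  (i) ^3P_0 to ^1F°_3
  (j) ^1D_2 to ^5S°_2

1

(a) forbidden (ΔS, ΔL, ΔJ fail)
(b) forbidden (parity, ΔS, ΔL fail)
(c) allowed
(d) forbidden (parity, ΔS fail)
(e) forbidden (parity, ΔL, ΔJ fail)
(f) forbidden (parity, ΔL fail)
(g) forbidden (parity, ΔS fail)
(h) forbidden (ΔL, ΔJ fail)
(i) forbidden (ΔS, ΔL, ΔJ fail)
(j) forbidden (ΔS, ΔL fail)
Total allowed: 1 of 10.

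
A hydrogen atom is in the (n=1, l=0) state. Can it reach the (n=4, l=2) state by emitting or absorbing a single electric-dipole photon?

l: 0 → 2 (Δl = +2). Δl = ±1 violated.
The transition is electric-dipole forbidden.

forbidden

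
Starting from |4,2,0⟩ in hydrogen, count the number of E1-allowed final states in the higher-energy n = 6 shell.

6

E1 requires Δl = ±1, so l_f ∈ {1, 3}; with 0 ≤ l_f ≤ n_f−1 = 5, the allowed l_f values are {1, 3}.
For l_f = 1: m_f ∈ {m_i−1, m_i, m_i+1} ∩ [−1, 1] = {-1, 0, 1} → 3 states.
For l_f = 3: m_f ∈ {m_i−1, m_i, m_i+1} ∩ [−3, 3] = {-1, 0, 1} → 3 states.
Total: 6.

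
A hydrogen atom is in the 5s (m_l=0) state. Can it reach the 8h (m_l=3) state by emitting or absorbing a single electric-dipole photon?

forbidden

Δl = 5 − 0 = +5; the E1 rule Δl = ±1 is ✗.
m_l: 0 → 3 (Δm_l = +3). |Δm_l| ≤ 1 ✗.
The transition is electric-dipole forbidden.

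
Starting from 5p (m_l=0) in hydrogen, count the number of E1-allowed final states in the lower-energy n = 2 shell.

1

E1 requires Δl = ±1, so l_f ∈ {0, 2}; with 0 ≤ l_f ≤ n_f−1 = 1, the allowed l_f values are {0}.
For l_f = 0: m_f ∈ {m_i−1, m_i, m_i+1} ∩ [−0, 0] = {0} → 1 state.
Total: 1.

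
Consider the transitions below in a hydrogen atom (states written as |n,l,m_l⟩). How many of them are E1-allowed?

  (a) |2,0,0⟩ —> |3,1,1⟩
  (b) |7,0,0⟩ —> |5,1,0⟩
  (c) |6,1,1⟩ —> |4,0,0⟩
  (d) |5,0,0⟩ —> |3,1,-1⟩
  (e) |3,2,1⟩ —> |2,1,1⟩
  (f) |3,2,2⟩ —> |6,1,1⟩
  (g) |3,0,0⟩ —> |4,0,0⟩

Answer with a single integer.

6

(a) allowed
(b) allowed
(c) allowed
(d) allowed
(e) allowed
(f) allowed
(g) forbidden — Δl = +0 (E1 requires Δl = ±1)
Total allowed: 6 of 7.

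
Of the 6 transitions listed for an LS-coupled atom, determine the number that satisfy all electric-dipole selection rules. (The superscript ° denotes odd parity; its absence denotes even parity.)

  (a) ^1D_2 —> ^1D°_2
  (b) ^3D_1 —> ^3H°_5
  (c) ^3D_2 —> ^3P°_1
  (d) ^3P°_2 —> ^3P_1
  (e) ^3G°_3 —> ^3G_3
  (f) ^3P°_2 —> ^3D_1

(a) allowed
(b) forbidden (ΔL, ΔJ fail)
(c) allowed
(d) allowed
(e) allowed
(f) allowed
Total allowed: 5 of 6.

5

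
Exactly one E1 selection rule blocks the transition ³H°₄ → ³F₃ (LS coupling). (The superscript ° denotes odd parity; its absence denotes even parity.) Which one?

the ΔL = 0, ±1 rule

ΔJ = 0, ±1 (not J=0↔0): J: 4 → 3, ΔJ = -1 — satisfied.
ΔL = 0, ±1 (not L=0↔0): L: 5 → 3, ΔL = -2 — violated.
ΔS = 0: S: 1 → 1 — satisfied.
Parity must change: odd → even — satisfied.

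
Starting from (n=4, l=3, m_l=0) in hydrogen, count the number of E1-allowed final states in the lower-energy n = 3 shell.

E1 requires Δl = ±1, so l_f ∈ {2, 4}; with 0 ≤ l_f ≤ n_f−1 = 2, the allowed l_f values are {2}.
For l_f = 2: m_f ∈ {m_i−1, m_i, m_i+1} ∩ [−2, 2] = {-1, 0, 1} → 3 states.
Total: 3.

3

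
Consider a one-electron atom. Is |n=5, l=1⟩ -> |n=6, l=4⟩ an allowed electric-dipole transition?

l: 1 → 4 (Δl = +3). Δl = ±1 fails.
The transition is electric-dipole forbidden.

forbidden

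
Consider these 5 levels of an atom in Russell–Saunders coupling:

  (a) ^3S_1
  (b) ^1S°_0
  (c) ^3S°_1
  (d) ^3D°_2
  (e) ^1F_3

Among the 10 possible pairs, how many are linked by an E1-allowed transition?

0

(a)–(b): forbidden (ΔS, ΔL).
(a)–(c): forbidden (ΔL).
(a)–(d): forbidden (ΔL).
(a)–(e): forbidden (parity, ΔS, ΔL, ΔJ).
(b)–(c): forbidden (parity, ΔS, ΔL).
(b)–(d): forbidden (parity, ΔS, ΔL, ΔJ).
(b)–(e): forbidden (ΔL, ΔJ).
(c)–(d): forbidden (parity, ΔL).
(c)–(e): forbidden (ΔS, ΔL, ΔJ).
(d)–(e): forbidden (ΔS).
Allowed pairs: 0 of 10.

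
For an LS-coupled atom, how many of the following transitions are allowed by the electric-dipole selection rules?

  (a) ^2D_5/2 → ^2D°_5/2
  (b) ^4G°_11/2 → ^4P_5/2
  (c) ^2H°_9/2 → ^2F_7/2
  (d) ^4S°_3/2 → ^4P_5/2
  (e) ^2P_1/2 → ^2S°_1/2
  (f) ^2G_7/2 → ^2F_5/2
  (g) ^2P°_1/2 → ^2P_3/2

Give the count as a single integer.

(a) allowed
(b) forbidden (ΔL, ΔJ fail)
(c) forbidden (ΔL fails)
(d) allowed
(e) allowed
(f) forbidden (parity fails)
(g) allowed
Total allowed: 4 of 7.

4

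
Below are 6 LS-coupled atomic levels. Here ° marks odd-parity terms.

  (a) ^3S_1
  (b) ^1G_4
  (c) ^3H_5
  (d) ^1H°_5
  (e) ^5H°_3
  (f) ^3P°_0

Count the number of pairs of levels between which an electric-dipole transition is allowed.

(a)–(b): forbidden (parity, ΔS, ΔL, ΔJ).
(a)–(c): forbidden (parity, ΔL, ΔJ).
(a)–(d): forbidden (ΔS, ΔL, ΔJ).
(a)–(e): forbidden (ΔS, ΔL, ΔJ).
(a)–(f): allowed.
(b)–(c): forbidden (parity, ΔS).
(b)–(d): allowed.
(b)–(e): forbidden (ΔS).
(b)–(f): forbidden (ΔS, ΔL, ΔJ).
(c)–(d): forbidden (ΔS).
(c)–(e): forbidden (ΔS, ΔJ).
(c)–(f): forbidden (ΔL, ΔJ).
(d)–(e): forbidden (parity, ΔS, ΔJ).
(d)–(f): forbidden (parity, ΔS, ΔL, ΔJ).
(e)–(f): forbidden (parity, ΔS, ΔL, ΔJ).
Allowed pairs: 2 of 15.

2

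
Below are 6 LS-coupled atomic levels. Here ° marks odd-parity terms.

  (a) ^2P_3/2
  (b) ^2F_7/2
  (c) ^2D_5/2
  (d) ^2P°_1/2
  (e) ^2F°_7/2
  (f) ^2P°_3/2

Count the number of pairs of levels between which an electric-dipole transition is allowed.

(a)–(b): forbidden (parity, ΔL, ΔJ).
(a)–(c): forbidden (parity).
(a)–(d): allowed.
(a)–(e): forbidden (ΔL, ΔJ).
(a)–(f): allowed.
(b)–(c): forbidden (parity).
(b)–(d): forbidden (ΔL, ΔJ).
(b)–(e): allowed.
(b)–(f): forbidden (ΔL, ΔJ).
(c)–(d): forbidden (ΔJ).
(c)–(e): allowed.
(c)–(f): allowed.
(d)–(e): forbidden (parity, ΔL, ΔJ).
(d)–(f): forbidden (parity).
(e)–(f): forbidden (parity, ΔL, ΔJ).
Allowed pairs: 5 of 15.

5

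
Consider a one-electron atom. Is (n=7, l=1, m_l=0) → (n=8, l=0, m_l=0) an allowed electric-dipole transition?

allowed

Initial l = 1, final l = 0, so Δl = -1. E1 requires Δl = ±1: ok.
Δm_l = 0 − (0) = +0. E1 requires Δm_l = 0, ±1: ok.
All E1 selection rules are satisfied.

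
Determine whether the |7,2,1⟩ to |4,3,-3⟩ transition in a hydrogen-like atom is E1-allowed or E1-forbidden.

Δl = 3 − 2 = +1; the E1 rule Δl = ±1 is ✓.
Δm_l = -3 − (1) = -4. E1 requires Δm_l = 0, ±1: ✗.
The transition is electric-dipole forbidden.

forbidden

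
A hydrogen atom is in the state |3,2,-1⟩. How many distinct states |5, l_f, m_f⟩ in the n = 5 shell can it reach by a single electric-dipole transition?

E1 requires Δl = ±1, so l_f ∈ {1, 3}; with 0 ≤ l_f ≤ n_f−1 = 4, the allowed l_f values are {1, 3}.
For l_f = 1: m_f ∈ {m_i−1, m_i, m_i+1} ∩ [−1, 1] = {-1, 0} → 2 states.
For l_f = 3: m_f ∈ {m_i−1, m_i, m_i+1} ∩ [−3, 3] = {-2, -1, 0} → 3 states.
Total: 5.

5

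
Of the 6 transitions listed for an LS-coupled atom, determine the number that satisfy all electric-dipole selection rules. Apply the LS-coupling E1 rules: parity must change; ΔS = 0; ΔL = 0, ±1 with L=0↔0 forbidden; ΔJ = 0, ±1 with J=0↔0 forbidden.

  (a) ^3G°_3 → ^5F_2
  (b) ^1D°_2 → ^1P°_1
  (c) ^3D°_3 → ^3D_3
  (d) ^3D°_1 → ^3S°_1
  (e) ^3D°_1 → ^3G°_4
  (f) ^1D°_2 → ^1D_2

(a) forbidden (ΔS fails)
(b) forbidden (parity fails)
(c) allowed
(d) forbidden (parity, ΔL fail)
(e) forbidden (parity, ΔL, ΔJ fail)
(f) allowed
Total allowed: 2 of 6.

2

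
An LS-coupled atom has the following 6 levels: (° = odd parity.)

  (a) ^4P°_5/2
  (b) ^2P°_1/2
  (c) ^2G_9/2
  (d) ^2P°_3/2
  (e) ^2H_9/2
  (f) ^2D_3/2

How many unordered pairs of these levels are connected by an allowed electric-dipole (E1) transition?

2

(a)–(b): forbidden (parity, ΔS, ΔJ).
(a)–(c): forbidden (ΔS, ΔL, ΔJ).
(a)–(d): forbidden (parity, ΔS).
(a)–(e): forbidden (ΔS, ΔL, ΔJ).
(a)–(f): forbidden (ΔS).
(b)–(c): forbidden (ΔL, ΔJ).
(b)–(d): forbidden (parity).
(b)–(e): forbidden (ΔL, ΔJ).
(b)–(f): allowed.
(c)–(d): forbidden (ΔL, ΔJ).
(c)–(e): forbidden (parity).
(c)–(f): forbidden (parity, ΔL, ΔJ).
(d)–(e): forbidden (ΔL, ΔJ).
(d)–(f): allowed.
(e)–(f): forbidden (parity, ΔL, ΔJ).
Allowed pairs: 2 of 15.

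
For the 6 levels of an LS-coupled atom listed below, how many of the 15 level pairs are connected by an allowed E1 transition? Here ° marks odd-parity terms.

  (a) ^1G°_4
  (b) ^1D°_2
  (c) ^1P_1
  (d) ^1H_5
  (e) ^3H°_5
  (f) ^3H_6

(a)–(b): forbidden (parity, ΔL, ΔJ).
(a)–(c): forbidden (ΔL, ΔJ).
(a)–(d): allowed.
(a)–(e): forbidden (parity, ΔS).
(a)–(f): forbidden (ΔS, ΔJ).
(b)–(c): allowed.
(b)–(d): forbidden (ΔL, ΔJ).
(b)–(e): forbidden (parity, ΔS, ΔL, ΔJ).
(b)–(f): forbidden (ΔS, ΔL, ΔJ).
(c)–(d): forbidden (parity, ΔL, ΔJ).
(c)–(e): forbidden (ΔS, ΔL, ΔJ).
(c)–(f): forbidden (parity, ΔS, ΔL, ΔJ).
(d)–(e): forbidden (ΔS).
(d)–(f): forbidden (parity, ΔS).
(e)–(f): allowed.
Allowed pairs: 3 of 15.

3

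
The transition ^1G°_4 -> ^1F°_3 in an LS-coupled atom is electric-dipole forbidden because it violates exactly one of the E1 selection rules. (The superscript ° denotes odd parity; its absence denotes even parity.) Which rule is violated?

parity

Parity must change: odd → odd — violated.
ΔS = 0: S: 0 → 0 — satisfied.
ΔL = 0, ±1 (not L=0↔0): L: 4 → 3, ΔL = -1 — satisfied.
ΔJ = 0, ±1 (not J=0↔0): J: 4 → 3, ΔJ = -1 — satisfied.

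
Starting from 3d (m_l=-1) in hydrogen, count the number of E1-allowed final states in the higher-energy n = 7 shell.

5

E1 requires Δl = ±1, so l_f ∈ {1, 3}; with 0 ≤ l_f ≤ n_f−1 = 6, the allowed l_f values are {1, 3}.
For l_f = 1: m_f ∈ {m_i−1, m_i, m_i+1} ∩ [−1, 1] = {-1, 0} → 2 states.
For l_f = 3: m_f ∈ {m_i−1, m_i, m_i+1} ∩ [−3, 3] = {-2, -1, 0} → 3 states.
Total: 5.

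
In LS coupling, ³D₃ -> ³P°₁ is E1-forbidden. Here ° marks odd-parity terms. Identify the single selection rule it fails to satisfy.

Initial level: S=1, L=2, J=3, parity even. Final level: S=1, L=1, J=1, parity odd.
ΔL = 0, ±1 (not L=0↔0): L: 2 → 1, ΔL = -1 — passes.
ΔJ = 0, ±1 (not J=0↔0): J: 3 → 1, ΔJ = -2 — fails.
ΔS = 0: S: 1 → 1 — passes.
Parity must change: even → odd — passes.

the ΔJ = 0, ±1 rule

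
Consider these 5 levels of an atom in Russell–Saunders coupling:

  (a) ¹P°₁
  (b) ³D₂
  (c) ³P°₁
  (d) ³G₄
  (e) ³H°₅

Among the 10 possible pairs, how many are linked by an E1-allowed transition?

2

(a)–(b): forbidden (ΔS).
(a)–(c): forbidden (parity, ΔS).
(a)–(d): forbidden (ΔS, ΔL, ΔJ).
(a)–(e): forbidden (parity, ΔS, ΔL, ΔJ).
(b)–(c): allowed.
(b)–(d): forbidden (parity, ΔL, ΔJ).
(b)–(e): forbidden (ΔL, ΔJ).
(c)–(d): forbidden (ΔL, ΔJ).
(c)–(e): forbidden (parity, ΔL, ΔJ).
(d)–(e): allowed.
Allowed pairs: 2 of 10.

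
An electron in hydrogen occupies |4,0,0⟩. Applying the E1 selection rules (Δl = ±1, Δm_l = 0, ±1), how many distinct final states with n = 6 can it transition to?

E1 requires Δl = ±1, so l_f ∈ {-1, 1}; with 0 ≤ l_f ≤ n_f−1 = 5, the allowed l_f values are {1}.
For l_f = 1: m_f ∈ {m_i−1, m_i, m_i+1} ∩ [−1, 1] = {-1, 0, 1} → 3 states.
Total: 3.

3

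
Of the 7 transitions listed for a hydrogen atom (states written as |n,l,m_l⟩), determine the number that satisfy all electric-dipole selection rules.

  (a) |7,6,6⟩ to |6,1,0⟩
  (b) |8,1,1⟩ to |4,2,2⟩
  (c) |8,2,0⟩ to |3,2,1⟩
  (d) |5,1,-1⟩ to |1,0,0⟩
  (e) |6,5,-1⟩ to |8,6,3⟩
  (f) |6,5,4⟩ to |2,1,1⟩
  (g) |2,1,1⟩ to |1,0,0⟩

3

(a) forbidden — Δl = -5 (E1 requires Δl = ±1); Δm_l = -6 (E1 requires Δm_l = 0, ±1)
(b) allowed
(c) forbidden — Δl = +0 (E1 requires Δl = ±1)
(d) allowed
(e) forbidden — Δm_l = +4 (E1 requires Δm_l = 0, ±1)
(f) forbidden — Δl = -4 (E1 requires Δl = ±1); Δm_l = -3 (E1 requires Δm_l = 0, ±1)
(g) allowed
Total allowed: 3 of 7.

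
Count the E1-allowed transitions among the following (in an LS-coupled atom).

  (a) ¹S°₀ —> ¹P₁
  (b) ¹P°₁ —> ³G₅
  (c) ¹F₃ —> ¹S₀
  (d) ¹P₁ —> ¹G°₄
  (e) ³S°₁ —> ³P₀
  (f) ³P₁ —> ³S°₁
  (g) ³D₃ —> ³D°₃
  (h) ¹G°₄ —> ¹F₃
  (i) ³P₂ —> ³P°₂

6

(a) allowed
(b) forbidden (ΔS, ΔL, ΔJ fail)
(c) forbidden (parity, ΔL, ΔJ fail)
(d) forbidden (ΔL, ΔJ fail)
(e) allowed
(f) allowed
(g) allowed
(h) allowed
(i) allowed
Total allowed: 6 of 9.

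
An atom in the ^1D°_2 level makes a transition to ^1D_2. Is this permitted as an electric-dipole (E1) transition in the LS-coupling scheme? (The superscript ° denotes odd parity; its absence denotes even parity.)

allowed

Parity must change: odd → even — ok.
ΔS = 0: S: 0 → 0 — ok.
ΔL = 0, ±1 (not L=0↔0): L: 2 → 2, ΔL = +0 — ok.
ΔJ = 0, ±1 (not J=0↔0): J: 2 → 2, ΔJ = +0 — ok.
All four E1 rules are satisfied.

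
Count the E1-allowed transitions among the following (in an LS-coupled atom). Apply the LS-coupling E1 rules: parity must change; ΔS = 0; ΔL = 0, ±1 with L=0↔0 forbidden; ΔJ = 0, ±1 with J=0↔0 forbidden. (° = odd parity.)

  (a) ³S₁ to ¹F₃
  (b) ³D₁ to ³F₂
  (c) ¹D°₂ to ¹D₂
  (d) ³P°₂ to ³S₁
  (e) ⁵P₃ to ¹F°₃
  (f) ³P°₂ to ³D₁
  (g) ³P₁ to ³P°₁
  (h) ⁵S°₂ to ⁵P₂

5

(a) forbidden (parity, ΔS, ΔL, ΔJ fail)
(b) forbidden (parity fails)
(c) allowed
(d) allowed
(e) forbidden (ΔS, ΔL fail)
(f) allowed
(g) allowed
(h) allowed
Total allowed: 5 of 8.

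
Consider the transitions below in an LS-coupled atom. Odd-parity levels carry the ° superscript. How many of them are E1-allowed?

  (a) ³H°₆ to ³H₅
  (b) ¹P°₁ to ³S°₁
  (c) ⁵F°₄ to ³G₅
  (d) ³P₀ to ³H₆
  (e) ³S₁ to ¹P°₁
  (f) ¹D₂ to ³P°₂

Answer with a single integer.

1

(a) allowed
(b) forbidden (parity, ΔS fail)
(c) forbidden (ΔS fails)
(d) forbidden (parity, ΔL, ΔJ fail)
(e) forbidden (ΔS fails)
(f) forbidden (ΔS fails)
Total allowed: 1 of 6.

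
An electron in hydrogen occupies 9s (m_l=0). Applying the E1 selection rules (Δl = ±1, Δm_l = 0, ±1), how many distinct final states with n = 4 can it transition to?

3

E1 requires Δl = ±1, so l_f ∈ {-1, 1}; with 0 ≤ l_f ≤ n_f−1 = 3, the allowed l_f values are {1}.
For l_f = 1: m_f ∈ {m_i−1, m_i, m_i+1} ∩ [−1, 1] = {-1, 0, 1} → 3 states.
Total: 3.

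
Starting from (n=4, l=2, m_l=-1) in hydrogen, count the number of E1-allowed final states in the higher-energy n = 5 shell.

5

E1 requires Δl = ±1, so l_f ∈ {1, 3}; with 0 ≤ l_f ≤ n_f−1 = 4, the allowed l_f values are {1, 3}.
For l_f = 1: m_f ∈ {m_i−1, m_i, m_i+1} ∩ [−1, 1] = {-1, 0} → 2 states.
For l_f = 3: m_f ∈ {m_i−1, m_i, m_i+1} ∩ [−3, 3] = {-2, -1, 0} → 3 states.
Total: 5.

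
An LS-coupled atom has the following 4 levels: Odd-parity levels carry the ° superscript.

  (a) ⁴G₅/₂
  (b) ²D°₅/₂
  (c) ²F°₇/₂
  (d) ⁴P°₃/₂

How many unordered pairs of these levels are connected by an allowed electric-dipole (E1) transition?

(a)–(b): forbidden (ΔS, ΔL).
(a)–(c): forbidden (ΔS).
(a)–(d): forbidden (ΔL).
(b)–(c): forbidden (parity).
(b)–(d): forbidden (parity, ΔS).
(c)–(d): forbidden (parity, ΔS, ΔL, ΔJ).
Allowed pairs: 0 of 6.

0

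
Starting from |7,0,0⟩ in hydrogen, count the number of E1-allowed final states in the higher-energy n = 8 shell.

3

E1 requires Δl = ±1, so l_f ∈ {-1, 1}; with 0 ≤ l_f ≤ n_f−1 = 7, the allowed l_f values are {1}.
For l_f = 1: m_f ∈ {m_i−1, m_i, m_i+1} ∩ [−1, 1] = {-1, 0, 1} → 3 states.
Total: 3.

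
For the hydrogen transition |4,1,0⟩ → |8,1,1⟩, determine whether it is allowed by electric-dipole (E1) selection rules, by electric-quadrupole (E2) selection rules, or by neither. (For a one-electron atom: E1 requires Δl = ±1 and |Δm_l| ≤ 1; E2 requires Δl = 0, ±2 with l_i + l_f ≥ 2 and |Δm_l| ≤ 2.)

Δl = 1 − 1 = +0; l_i + l_f = 2.
Δm_l = +1.
E1 (Δl = ±1, |Δm_l| ≤ 1): not satisfied.
E2 (Δl = 0,±2, l_i+l_f ≥ 2, |Δm_l| ≤ 2): satisfied.

E2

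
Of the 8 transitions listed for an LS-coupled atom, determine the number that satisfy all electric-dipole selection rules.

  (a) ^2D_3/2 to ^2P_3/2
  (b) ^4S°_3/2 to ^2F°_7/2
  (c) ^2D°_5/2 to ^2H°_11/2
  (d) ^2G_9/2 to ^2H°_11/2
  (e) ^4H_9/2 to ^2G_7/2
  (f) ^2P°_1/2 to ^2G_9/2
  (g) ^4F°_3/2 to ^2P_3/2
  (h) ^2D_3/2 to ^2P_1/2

1

(a) forbidden (parity fails)
(b) forbidden (parity, ΔS, ΔL, ΔJ fail)
(c) forbidden (parity, ΔL, ΔJ fail)
(d) allowed
(e) forbidden (parity, ΔS fail)
(f) forbidden (ΔL, ΔJ fail)
(g) forbidden (ΔS, ΔL fail)
(h) forbidden (parity fails)
Total allowed: 1 of 8.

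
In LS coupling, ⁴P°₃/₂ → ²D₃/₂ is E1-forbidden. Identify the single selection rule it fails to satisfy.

Reading off the term symbols: S 3/2→1/2, L 1→2, J 3/2→3/2, parity odd→even.
Parity must change: odd → even — ✓.
ΔS = 0: S: 3/2 → 1/2 — ✗.
ΔL = 0, ±1 (not L=0↔0): L: 1 → 2, ΔL = +1 — ✓.
ΔJ = 0, ±1 (not J=0↔0): J: 3/2 → 3/2, ΔJ = +0 — ✓.

the ΔS = 0 rule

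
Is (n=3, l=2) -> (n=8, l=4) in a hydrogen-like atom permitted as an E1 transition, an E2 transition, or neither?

Δl = 4 − 2 = +2; l_i + l_f = 6.
E1 (Δl = ±1): not satisfied.
E2 (Δl = 0,±2, l_i+l_f ≥ 2): satisfied.

E2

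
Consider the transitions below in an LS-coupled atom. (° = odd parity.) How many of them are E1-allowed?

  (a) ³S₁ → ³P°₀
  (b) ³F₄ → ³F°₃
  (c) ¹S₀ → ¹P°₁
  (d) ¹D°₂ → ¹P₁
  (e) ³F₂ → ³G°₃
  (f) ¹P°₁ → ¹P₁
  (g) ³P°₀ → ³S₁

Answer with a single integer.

7

(a) allowed
(b) allowed
(c) allowed
(d) allowed
(e) allowed
(f) allowed
(g) allowed
Total allowed: 7 of 7.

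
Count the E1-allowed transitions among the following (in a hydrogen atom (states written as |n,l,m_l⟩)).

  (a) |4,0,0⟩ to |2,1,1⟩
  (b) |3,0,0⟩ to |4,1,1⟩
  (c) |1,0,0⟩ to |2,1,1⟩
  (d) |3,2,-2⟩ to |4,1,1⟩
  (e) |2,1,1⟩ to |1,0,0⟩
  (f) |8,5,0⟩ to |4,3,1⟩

(a) allowed
(b) allowed
(c) allowed
(d) forbidden — Δm_l = +3 (E1 requires Δm_l = 0, ±1)
(e) allowed
(f) forbidden — Δl = -2 (E1 requires Δl = ±1)
Total allowed: 4 of 6.

4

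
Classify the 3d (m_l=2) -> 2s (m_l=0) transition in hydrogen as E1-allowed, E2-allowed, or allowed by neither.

Δl = 0 − 2 = -2; l_i + l_f = 2.
Δm_l = -2.
E1 (Δl = ±1, |Δm_l| ≤ 1): not satisfied.
E2 (Δl = 0,±2, l_i+l_f ≥ 2, |Δm_l| ≤ 2): satisfied.

E2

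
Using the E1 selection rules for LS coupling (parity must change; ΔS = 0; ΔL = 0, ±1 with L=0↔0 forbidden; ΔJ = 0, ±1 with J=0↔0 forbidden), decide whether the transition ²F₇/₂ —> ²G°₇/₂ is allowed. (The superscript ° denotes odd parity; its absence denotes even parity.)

Reading off the term symbols: S 1/2→1/2, L 3→4, J 7/2→7/2, parity even→odd.
ΔL = 0, ±1 (not L=0↔0): L: 3 → 4, ΔL = +1 — ok.
Parity must change: even → odd — ok.
ΔJ = 0, ±1 (not J=0↔0): J: 7/2 → 7/2, ΔJ = +0 — ok.
ΔS = 0: S: 1/2 → 1/2 — ok.
All four E1 rules are satisfied.

allowed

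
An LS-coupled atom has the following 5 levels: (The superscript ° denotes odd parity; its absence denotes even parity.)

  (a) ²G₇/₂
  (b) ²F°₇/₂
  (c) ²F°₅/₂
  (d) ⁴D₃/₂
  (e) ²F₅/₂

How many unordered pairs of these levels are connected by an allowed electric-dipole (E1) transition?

4

(a)–(b): allowed.
(a)–(c): allowed.
(a)–(d): forbidden (parity, ΔS, ΔL, ΔJ).
(a)–(e): forbidden (parity).
(b)–(c): forbidden (parity).
(b)–(d): forbidden (ΔS, ΔJ).
(b)–(e): allowed.
(c)–(d): forbidden (ΔS).
(c)–(e): allowed.
(d)–(e): forbidden (parity, ΔS).
Allowed pairs: 4 of 10.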